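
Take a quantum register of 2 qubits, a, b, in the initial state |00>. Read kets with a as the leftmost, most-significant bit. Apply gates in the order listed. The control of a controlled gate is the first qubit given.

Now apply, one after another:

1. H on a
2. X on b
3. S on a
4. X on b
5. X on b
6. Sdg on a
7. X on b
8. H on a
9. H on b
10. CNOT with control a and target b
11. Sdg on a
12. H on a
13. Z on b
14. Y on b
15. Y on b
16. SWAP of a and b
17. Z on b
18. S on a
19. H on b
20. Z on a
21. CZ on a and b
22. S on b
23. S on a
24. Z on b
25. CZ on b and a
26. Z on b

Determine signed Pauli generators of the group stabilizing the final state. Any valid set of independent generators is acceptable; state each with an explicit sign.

The final state is stabilized by the group generated by -XI, -IZ; other independent generating sets are equally valid. Key observation: gates 1-8 undo each other exactly, leaving only the rest of the circuit to track.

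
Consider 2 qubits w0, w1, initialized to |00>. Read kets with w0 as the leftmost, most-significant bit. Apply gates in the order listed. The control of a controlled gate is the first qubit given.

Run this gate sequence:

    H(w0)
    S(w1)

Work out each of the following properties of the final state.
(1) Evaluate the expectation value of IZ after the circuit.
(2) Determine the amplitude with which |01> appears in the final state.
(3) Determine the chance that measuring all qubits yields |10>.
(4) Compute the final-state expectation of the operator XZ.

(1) The expectation value of IZ is 1.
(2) The amplitude on |01> is 0.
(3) Outcome |10> occurs with probability 1/2.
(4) The observable XZ averages to 1.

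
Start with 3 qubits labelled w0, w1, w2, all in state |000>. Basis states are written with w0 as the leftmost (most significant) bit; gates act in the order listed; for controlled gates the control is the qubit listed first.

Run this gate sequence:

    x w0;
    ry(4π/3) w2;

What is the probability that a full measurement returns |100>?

The probability of measuring |100> is 1/4.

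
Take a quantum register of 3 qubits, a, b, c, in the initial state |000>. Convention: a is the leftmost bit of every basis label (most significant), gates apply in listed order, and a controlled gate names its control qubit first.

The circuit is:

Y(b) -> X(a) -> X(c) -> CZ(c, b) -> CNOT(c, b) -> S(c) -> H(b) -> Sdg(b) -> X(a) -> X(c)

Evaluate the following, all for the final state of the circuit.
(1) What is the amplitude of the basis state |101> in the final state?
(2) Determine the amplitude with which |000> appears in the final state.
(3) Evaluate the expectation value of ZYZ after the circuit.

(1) The final state's coefficient on |101> equals 0.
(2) |000> carries amplitude sqrt(2)/2 in the final state.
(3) The expectation value of ZYZ is -1.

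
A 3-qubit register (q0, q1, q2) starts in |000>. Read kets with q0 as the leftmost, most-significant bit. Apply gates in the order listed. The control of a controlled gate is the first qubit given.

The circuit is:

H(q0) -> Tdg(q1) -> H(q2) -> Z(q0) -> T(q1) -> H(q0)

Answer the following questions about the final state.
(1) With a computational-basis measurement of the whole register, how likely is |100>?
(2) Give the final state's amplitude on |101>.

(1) The probability of measuring |100> is 1/2.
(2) The final state's coefficient on |101> equals sqrt(2)/2.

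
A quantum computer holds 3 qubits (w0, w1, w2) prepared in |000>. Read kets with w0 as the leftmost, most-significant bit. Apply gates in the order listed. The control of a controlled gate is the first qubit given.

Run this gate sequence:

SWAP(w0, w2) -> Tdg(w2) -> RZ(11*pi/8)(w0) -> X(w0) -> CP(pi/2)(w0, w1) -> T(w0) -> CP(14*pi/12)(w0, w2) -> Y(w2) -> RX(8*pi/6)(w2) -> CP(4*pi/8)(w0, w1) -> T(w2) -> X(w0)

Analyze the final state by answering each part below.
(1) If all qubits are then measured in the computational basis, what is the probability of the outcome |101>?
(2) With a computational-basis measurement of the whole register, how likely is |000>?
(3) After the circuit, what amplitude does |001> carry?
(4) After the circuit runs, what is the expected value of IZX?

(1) The probability of measuring |101> is 0.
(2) Outcome |000> occurs with probability 3/4.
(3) The final state's coefficient on |001> equals -exp(5*I*pi/16)/2.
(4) In the final state, IZX has expectation sqrt(6)/4.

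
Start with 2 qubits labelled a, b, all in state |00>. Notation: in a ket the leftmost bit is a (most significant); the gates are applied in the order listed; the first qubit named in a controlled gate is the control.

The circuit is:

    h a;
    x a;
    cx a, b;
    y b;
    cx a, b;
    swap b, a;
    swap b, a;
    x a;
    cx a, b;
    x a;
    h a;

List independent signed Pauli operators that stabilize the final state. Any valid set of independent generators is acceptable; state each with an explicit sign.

One valid set of independent stabilizer generators is +XZ, -ZX (any independent generating set of the same group is equally correct).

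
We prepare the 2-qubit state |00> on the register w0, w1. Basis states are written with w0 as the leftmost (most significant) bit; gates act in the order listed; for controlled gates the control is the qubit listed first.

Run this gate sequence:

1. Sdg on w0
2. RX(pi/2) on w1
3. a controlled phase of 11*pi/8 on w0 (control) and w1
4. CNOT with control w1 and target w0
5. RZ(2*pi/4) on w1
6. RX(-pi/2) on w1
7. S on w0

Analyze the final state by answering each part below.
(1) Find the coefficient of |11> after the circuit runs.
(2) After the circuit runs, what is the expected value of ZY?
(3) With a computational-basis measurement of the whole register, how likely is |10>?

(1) |11> carries amplitude exp(I*pi/4)/2 in the final state.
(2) The expectation value of ZY is 1.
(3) The probability of measuring |10> is 1/4.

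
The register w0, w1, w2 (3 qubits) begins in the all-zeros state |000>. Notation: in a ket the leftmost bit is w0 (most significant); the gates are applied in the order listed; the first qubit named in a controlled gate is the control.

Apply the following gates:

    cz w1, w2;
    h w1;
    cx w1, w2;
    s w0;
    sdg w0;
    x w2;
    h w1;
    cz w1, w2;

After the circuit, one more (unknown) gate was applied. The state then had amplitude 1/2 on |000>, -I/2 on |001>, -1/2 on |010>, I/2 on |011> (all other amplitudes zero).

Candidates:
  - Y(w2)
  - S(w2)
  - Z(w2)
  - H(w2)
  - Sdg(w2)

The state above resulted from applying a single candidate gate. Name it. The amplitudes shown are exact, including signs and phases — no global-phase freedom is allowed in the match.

The applied gate was Sdg(w2).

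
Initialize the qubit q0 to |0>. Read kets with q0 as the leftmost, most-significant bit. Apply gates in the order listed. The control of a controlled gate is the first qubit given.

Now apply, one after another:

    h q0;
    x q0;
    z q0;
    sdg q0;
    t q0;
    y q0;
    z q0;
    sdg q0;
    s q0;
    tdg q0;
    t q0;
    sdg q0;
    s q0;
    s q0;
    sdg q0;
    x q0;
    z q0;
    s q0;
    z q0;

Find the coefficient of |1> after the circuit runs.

The final state's coefficient on |1> equals sqrt(2)*exp(3*I*pi/4)/2. Key observation: gates 8-13 undo each other exactly, leaving only the rest of the circuit to track.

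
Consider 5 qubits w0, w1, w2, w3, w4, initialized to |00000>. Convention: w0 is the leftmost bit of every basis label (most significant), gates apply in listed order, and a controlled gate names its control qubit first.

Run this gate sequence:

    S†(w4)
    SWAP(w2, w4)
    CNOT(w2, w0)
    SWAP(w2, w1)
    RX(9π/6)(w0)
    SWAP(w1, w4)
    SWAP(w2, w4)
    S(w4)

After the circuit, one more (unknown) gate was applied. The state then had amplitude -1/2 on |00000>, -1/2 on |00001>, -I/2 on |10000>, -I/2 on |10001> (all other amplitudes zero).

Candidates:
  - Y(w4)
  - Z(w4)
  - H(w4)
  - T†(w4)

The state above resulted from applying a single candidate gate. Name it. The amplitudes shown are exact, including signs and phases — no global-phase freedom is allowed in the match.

The applied gate was H(w4).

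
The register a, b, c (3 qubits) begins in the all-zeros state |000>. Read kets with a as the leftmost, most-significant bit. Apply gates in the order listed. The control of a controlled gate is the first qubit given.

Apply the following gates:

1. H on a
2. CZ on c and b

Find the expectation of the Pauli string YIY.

The expectation value of YIY is 0.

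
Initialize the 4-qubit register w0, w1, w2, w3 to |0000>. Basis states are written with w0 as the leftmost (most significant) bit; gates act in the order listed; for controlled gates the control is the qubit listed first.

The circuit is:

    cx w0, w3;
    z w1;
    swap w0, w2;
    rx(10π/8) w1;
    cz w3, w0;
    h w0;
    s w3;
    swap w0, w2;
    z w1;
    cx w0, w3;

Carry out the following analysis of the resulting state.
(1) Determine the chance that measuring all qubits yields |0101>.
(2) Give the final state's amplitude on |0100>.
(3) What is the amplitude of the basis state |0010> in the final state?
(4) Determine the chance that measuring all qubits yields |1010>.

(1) A full measurement returns |0101> with probability 0.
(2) |0100> carries amplitude I*sqrt(2*sqrt(2) + 4)/4 in the final state.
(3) |0010> carries amplitude -sqrt(4 - 2*sqrt(2))/4 in the final state.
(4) The probability of measuring |1010> is 0.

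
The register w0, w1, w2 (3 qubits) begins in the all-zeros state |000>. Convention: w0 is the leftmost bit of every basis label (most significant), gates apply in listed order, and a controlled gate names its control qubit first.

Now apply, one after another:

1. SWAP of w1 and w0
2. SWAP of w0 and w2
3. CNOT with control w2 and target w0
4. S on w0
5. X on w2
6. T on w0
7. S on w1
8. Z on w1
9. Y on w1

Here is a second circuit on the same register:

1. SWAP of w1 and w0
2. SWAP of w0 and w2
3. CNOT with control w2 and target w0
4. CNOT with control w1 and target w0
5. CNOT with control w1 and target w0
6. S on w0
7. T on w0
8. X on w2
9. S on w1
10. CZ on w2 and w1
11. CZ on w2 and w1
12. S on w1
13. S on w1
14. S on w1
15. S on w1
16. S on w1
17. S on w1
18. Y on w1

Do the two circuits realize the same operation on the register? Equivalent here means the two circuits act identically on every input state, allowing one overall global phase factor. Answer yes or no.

Yes: on every input state the two circuits agree up to one overall phase factor.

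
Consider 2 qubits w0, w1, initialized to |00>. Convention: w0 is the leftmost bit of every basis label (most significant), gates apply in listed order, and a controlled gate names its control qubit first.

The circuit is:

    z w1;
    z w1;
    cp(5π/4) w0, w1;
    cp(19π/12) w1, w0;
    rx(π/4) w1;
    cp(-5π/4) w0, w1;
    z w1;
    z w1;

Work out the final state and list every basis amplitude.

The resulting statevector has amplitude sqrt(sqrt(2) + 2)/2 on |00>, -I*sqrt(2 - sqrt(2))/2 on |01>, 0 on |10>, 0 on |11>.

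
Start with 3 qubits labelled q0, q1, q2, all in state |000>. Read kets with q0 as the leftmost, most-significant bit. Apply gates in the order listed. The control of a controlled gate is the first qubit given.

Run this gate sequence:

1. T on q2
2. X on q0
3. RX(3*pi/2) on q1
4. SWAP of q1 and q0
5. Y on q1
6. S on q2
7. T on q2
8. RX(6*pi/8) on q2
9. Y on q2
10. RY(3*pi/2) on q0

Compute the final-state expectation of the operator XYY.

The expectation value of XYY is 0.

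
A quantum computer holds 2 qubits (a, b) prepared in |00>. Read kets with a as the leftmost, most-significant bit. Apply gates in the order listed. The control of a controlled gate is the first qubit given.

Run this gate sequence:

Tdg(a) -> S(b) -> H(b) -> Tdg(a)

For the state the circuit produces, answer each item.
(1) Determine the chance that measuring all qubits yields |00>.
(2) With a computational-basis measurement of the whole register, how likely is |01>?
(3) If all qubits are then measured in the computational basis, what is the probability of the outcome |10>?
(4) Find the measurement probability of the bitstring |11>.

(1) Outcome |00> occurs with probability 1/2.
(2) A full measurement returns |01> with probability 1/2.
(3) Outcome |10> occurs with probability 0.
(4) A full measurement returns |11> with probability 0.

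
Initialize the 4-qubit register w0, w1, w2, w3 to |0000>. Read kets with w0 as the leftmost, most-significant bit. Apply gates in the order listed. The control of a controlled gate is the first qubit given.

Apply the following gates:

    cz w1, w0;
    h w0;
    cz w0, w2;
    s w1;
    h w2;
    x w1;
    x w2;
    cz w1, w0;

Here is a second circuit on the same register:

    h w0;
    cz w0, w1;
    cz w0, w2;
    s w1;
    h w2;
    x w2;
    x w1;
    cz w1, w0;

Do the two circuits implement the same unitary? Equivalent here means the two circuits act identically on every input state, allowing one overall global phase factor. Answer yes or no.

No, they are not equivalent — no single phase factor reconciles the two unitaries.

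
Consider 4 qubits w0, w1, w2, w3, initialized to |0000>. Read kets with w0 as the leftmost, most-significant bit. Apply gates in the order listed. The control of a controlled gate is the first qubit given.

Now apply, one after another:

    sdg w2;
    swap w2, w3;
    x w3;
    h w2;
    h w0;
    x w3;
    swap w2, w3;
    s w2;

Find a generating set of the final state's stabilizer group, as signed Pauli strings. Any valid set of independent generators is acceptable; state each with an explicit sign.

The final state is stabilized by the group generated by +XIII, +IIIX, +IZII, +IIZI; other independent generating sets are equally valid.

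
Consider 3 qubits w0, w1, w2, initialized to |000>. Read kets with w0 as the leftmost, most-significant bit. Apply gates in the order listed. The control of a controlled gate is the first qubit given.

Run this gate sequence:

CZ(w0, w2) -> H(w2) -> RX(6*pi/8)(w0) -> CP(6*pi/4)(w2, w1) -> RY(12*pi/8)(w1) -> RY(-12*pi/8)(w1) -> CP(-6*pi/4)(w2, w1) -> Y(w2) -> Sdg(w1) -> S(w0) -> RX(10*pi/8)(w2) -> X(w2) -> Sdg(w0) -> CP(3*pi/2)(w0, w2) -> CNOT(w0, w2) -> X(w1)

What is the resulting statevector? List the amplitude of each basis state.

The final amplitudes are 0 on |000>, 0 on |001>, -1/4 - sqrt(2)*I/4 + I/4 on |010>, 1/4 - I/4 + sqrt(2)*I/4 on |011>, 0 on |100>, 0 on |101>, -sqrt(2)/4 - 1/4 - I/4 on |110>, -1/4 + I/4 + sqrt(2)*I/4 on |111>. Key observation: the block from step 4 through step 7 cancels to the identity and can be dropped.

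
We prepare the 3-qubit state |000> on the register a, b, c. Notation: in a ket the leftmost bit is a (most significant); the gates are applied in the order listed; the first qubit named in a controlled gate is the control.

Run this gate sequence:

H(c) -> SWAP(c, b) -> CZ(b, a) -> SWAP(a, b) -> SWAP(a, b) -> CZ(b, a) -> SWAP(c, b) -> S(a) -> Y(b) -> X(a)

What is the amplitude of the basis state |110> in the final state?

The final state's coefficient on |110> equals sqrt(2)*I/2. Key observation: gates 2-7 undo each other exactly, leaving only the rest of the circuit to track.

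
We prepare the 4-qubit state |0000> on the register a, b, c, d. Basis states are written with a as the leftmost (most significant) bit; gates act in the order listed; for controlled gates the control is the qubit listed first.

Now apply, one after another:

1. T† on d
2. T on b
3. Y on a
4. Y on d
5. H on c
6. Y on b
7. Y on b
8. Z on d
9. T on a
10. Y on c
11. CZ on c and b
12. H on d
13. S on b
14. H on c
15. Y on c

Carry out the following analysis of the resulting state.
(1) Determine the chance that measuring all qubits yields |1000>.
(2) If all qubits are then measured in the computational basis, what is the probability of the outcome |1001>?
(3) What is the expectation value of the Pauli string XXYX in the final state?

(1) Outcome |1000> occurs with probability 1/2.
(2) The probability of measuring |1001> is 1/2.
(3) In the final state, XXYX has expectation 0.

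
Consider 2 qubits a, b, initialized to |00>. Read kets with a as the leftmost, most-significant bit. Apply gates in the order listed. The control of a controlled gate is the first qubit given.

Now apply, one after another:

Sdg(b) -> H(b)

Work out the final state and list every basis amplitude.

After the circuit, the state carries amplitude sqrt(2)/2 on |00>, sqrt(2)/2 on |01>, 0 on |10>, 0 on |11>.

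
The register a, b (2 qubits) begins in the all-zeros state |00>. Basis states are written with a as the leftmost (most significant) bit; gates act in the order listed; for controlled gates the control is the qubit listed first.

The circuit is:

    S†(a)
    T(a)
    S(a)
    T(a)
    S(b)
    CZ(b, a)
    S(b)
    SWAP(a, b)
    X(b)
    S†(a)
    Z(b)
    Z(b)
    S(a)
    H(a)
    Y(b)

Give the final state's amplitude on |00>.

|00> carries amplitude -sqrt(2)*I/2 in the final state.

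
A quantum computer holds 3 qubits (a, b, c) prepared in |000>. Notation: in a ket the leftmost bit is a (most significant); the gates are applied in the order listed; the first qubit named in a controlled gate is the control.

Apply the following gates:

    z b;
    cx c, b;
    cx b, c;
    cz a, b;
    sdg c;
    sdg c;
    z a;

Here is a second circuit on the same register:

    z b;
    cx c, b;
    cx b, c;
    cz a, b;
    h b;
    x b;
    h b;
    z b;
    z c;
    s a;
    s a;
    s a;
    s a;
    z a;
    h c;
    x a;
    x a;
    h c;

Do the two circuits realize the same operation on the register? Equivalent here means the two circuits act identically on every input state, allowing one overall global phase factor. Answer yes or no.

Yes: on every input state the two circuits agree up to one overall phase factor.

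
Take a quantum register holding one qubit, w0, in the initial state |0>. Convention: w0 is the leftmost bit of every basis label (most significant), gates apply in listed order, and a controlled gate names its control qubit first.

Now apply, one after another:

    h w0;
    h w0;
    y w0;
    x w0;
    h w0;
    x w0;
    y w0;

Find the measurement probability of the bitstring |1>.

Outcome |1> occurs with probability 1/2.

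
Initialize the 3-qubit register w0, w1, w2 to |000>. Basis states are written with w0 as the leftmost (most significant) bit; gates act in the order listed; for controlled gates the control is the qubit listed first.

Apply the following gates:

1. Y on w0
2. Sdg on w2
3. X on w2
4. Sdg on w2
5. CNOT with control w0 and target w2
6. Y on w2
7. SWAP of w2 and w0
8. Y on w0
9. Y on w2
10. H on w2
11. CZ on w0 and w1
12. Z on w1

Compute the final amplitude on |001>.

The amplitude on |001> is -sqrt(2)*I/2.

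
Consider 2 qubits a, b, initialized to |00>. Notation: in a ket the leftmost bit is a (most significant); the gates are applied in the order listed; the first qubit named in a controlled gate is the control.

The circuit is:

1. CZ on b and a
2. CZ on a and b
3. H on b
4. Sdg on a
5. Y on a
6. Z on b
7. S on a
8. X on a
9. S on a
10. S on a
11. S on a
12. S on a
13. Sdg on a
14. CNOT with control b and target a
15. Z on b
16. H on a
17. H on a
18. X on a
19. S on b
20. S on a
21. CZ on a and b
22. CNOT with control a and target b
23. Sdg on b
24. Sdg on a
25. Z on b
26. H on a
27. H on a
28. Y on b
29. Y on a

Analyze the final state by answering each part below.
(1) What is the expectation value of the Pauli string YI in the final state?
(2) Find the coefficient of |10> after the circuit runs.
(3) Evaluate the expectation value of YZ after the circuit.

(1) The observable YI averages to -1. Key observation: the block from step 9 through step 12 cancels to the identity and can be dropped.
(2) |10> carries amplitude sqrt(2)/2 in the final state.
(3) In the final state, YZ has expectation -1.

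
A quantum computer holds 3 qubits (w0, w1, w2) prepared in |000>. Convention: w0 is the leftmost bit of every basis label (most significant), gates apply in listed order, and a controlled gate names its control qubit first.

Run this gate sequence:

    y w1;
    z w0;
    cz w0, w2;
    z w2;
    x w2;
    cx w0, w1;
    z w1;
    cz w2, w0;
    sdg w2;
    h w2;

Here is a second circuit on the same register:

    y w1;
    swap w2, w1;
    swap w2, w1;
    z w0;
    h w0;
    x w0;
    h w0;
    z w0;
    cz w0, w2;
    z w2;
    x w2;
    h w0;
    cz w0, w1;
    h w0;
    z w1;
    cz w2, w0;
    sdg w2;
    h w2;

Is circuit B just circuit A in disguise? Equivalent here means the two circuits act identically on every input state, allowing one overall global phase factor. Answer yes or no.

No — the two circuits implement different unitaries, even allowing a global phase.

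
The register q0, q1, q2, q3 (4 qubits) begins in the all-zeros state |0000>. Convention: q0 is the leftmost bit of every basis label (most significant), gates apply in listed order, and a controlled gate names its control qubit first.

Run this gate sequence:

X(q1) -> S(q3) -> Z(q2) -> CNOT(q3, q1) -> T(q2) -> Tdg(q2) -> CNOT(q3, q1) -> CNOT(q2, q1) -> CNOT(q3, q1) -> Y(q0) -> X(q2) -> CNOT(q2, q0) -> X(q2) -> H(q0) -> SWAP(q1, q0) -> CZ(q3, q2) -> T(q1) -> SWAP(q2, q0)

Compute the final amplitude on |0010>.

|0010> carries amplitude sqrt(2)*I/2 in the final state. Key observation: gates 4-7 undo each other exactly, leaving only the rest of the circuit to track.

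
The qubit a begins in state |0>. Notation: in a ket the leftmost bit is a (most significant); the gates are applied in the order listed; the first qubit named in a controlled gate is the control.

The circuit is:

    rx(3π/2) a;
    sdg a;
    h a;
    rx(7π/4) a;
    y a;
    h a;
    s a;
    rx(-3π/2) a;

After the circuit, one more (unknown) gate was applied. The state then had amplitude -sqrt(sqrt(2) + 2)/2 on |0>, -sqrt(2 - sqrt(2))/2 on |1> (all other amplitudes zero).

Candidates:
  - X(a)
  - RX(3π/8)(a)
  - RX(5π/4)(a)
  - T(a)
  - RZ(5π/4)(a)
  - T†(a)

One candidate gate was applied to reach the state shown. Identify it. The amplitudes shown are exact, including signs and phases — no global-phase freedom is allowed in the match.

The unique candidate consistent with the amplitudes is X(a).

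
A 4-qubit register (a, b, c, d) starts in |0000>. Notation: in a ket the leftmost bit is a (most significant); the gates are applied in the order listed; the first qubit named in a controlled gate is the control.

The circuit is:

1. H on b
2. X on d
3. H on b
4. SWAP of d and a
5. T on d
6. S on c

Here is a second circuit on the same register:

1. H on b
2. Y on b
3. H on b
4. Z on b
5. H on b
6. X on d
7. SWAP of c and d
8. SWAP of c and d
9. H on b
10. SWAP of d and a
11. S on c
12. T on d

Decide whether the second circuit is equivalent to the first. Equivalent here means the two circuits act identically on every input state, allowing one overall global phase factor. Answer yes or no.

No — the two circuits implement different unitaries, even allowing a global phase.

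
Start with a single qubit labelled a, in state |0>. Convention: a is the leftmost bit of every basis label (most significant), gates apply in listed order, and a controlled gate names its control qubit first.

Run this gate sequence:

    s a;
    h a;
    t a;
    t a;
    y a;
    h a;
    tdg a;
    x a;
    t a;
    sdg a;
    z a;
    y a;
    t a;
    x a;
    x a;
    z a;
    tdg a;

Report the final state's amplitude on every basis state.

After the circuit, the state carries amplitude (1 + I)*exp(I*pi/4)/2 on |0>, -sqrt(2)/2 on |1>.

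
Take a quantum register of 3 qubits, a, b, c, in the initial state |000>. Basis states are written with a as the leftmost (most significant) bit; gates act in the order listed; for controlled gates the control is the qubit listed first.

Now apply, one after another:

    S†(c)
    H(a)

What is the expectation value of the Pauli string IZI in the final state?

In the final state, IZI has expectation 1.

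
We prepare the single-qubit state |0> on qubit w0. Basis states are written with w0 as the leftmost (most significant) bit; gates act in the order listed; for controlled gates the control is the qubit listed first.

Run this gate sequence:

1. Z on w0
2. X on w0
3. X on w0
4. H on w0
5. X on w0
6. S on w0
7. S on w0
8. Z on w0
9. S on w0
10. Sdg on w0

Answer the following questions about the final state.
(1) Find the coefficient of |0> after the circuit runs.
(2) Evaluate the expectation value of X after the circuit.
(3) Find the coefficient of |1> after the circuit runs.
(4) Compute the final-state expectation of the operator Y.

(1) The amplitude on |0> is sqrt(2)/2.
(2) The observable X averages to 1.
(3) |1> carries amplitude sqrt(2)/2 in the final state.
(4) The expectation value of Y is 0.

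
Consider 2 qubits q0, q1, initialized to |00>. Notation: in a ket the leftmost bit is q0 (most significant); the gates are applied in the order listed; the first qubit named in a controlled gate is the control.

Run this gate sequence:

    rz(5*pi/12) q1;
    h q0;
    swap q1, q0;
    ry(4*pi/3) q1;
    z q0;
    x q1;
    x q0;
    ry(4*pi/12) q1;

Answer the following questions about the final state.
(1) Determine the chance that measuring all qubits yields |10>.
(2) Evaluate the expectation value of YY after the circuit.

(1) Outcome |10> occurs with probability 1/2.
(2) The expectation value of YY is 0.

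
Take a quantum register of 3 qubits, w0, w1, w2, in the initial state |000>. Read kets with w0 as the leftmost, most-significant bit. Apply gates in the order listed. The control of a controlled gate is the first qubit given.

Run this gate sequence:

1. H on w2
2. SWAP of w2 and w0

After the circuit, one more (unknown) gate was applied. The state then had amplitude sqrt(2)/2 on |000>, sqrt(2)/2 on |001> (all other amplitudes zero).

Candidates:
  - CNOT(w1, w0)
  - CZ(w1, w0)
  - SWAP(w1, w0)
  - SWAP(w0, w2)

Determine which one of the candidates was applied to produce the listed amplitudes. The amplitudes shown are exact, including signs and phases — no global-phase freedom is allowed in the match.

The unique candidate consistent with the amplitudes is SWAP(w0, w2).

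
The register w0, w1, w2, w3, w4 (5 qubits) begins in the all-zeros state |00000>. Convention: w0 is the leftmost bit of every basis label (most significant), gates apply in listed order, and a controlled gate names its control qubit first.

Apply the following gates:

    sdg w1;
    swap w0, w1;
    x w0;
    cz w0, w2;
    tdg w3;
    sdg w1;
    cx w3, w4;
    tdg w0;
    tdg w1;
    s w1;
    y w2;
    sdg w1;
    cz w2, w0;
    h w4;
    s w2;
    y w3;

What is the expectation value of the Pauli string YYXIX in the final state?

The observable YYXIX averages to 0.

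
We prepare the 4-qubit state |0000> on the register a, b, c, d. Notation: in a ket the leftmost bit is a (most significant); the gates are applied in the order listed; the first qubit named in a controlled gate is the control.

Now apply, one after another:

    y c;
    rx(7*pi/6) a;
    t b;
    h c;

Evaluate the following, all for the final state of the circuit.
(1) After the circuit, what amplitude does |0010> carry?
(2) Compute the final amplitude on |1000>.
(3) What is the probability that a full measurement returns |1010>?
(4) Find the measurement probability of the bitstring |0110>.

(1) The amplitude on |0010> is I*(-1 + sqrt(3))/4.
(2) |1000> carries amplitude 1/4 + sqrt(3)/4 in the final state.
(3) A full measurement returns |1010> with probability sqrt(3)/8 + 1/4.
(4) The probability of measuring |0110> is 0.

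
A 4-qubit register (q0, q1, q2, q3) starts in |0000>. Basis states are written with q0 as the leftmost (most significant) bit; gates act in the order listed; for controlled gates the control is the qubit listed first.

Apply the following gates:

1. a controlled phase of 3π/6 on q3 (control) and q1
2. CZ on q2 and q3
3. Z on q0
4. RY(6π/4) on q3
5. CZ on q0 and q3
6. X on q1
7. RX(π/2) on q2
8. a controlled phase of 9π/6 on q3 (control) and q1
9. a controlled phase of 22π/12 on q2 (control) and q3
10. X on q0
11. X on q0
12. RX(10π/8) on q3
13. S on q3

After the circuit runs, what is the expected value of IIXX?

The observable IIXX averages to -sqrt(2)/4. Key observation: steps 10-11 multiply out to the identity, so the circuit reduces to the remaining gates.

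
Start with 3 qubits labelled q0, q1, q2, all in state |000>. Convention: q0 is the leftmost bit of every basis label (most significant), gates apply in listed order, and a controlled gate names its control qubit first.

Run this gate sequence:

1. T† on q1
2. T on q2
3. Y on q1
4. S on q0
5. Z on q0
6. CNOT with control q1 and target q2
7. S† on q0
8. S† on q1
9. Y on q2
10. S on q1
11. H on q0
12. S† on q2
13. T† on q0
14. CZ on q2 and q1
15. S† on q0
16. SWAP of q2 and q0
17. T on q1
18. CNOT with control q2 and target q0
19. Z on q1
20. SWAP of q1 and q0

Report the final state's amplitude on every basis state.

After the circuit, the state carries amplitude -sqrt(2)*exp(I*pi/4)/2 on |100>, sqrt(2)*I/2 on |111>, and 0 on every other basis state.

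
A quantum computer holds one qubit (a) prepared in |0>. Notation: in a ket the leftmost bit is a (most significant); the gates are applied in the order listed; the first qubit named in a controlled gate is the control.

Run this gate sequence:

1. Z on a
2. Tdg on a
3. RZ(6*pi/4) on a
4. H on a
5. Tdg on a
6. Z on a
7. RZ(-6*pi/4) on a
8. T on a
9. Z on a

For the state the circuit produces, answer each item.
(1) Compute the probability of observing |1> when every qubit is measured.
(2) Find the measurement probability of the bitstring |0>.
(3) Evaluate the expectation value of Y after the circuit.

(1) A full measurement returns |1> with probability 1/2.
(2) The probability of measuring |0> is 1/2.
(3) The observable Y averages to 1.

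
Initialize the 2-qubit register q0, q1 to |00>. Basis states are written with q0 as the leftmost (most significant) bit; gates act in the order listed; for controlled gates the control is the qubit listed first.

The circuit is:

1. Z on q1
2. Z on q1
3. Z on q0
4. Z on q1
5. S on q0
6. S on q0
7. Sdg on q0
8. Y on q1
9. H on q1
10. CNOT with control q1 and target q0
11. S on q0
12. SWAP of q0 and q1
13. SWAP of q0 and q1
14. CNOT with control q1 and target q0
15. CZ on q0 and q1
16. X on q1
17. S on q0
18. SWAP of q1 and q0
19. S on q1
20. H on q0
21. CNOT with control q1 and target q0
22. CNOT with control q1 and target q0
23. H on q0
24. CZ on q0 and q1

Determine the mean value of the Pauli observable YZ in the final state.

In the final state, YZ has expectation 1.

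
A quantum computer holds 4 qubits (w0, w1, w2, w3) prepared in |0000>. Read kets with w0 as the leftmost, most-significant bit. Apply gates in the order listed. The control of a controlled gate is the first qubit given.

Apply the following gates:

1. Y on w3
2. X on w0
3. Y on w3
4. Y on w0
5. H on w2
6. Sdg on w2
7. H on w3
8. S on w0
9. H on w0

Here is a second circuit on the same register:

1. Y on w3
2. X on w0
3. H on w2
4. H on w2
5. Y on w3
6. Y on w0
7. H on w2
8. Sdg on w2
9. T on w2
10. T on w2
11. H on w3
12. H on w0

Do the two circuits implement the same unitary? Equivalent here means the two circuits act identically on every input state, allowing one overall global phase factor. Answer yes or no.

No — the two circuits implement different unitaries, even allowing a global phase.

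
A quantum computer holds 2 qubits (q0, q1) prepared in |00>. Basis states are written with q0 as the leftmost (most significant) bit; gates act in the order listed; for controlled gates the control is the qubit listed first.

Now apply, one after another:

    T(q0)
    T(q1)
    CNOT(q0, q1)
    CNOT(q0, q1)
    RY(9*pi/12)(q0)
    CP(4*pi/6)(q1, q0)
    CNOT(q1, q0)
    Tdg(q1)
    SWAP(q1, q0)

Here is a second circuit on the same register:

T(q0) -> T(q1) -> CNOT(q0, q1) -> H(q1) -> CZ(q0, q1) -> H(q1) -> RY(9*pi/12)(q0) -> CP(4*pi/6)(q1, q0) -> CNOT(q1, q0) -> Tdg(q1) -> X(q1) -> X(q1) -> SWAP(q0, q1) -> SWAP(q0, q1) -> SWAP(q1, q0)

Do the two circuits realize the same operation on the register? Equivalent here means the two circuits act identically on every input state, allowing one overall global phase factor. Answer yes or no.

Yes — the two circuits implement the same unitary up to a global phase.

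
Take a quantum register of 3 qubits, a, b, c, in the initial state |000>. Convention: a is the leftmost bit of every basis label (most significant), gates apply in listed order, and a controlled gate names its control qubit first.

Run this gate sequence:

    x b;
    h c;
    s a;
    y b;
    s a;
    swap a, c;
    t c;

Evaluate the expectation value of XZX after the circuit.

In the final state, XZX has expectation 0.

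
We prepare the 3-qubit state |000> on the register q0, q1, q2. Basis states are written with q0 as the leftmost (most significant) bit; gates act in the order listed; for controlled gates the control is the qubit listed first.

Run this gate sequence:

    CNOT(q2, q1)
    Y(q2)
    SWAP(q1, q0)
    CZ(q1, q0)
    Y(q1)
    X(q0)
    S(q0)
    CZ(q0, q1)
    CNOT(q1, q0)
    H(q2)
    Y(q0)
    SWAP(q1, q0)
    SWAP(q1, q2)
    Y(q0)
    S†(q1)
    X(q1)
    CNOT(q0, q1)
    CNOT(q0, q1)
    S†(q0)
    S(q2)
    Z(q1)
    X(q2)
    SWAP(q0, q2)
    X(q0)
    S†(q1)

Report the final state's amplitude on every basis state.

The resulting statevector has amplitude -sqrt(2)*I/2 on |100>, -sqrt(2)*I/2 on |110>, and 0 on every other basis state.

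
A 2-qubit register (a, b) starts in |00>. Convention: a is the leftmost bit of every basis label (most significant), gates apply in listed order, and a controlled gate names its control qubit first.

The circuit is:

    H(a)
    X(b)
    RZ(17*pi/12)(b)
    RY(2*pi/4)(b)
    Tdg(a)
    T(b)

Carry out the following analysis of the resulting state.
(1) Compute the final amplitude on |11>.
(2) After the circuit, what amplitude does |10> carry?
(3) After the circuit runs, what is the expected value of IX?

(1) The amplitude on |11> is exp(17*I*pi/24)/2.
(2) |10> carries amplitude -exp(11*I*pi/24)/2 in the final state.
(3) The observable IX averages to -sqrt(2)/2.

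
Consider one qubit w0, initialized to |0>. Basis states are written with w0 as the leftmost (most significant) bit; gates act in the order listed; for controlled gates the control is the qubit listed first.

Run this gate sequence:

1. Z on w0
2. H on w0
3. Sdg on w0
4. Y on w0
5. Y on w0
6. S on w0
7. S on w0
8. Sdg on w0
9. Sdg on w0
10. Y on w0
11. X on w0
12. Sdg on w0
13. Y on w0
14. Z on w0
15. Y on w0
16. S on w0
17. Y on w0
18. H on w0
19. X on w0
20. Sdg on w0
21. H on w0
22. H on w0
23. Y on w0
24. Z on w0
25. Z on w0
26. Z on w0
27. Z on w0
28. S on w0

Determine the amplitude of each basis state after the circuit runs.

The final amplitudes are -1/2 - I/2 on |0>, 1/2 - I/2 on |1>.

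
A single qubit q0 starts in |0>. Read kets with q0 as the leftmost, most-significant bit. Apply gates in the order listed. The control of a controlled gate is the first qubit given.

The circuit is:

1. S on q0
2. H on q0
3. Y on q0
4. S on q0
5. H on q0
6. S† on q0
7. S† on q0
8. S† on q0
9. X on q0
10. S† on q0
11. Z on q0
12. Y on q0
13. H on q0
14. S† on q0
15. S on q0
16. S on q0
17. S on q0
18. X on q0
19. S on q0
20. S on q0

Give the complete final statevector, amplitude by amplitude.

The final amplitudes are sqrt(2)*I/2 on |0>, sqrt(2)/2 on |1>.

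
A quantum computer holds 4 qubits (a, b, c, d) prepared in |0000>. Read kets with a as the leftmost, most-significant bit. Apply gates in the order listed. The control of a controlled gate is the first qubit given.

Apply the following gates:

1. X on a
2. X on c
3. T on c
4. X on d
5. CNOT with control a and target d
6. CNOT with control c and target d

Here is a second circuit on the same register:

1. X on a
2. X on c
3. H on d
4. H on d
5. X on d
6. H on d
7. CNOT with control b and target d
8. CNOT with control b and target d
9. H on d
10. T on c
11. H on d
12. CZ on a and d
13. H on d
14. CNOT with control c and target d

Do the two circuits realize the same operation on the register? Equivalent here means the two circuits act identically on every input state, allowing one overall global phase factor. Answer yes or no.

Yes — the two circuits implement the same unitary up to a global phase.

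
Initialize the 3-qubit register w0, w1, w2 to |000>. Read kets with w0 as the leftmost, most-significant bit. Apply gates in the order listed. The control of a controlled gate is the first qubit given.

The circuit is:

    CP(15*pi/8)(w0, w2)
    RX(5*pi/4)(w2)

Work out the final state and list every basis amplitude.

The resulting statevector has amplitude -sqrt(2 - sqrt(2))/2 on |000>, -I*sqrt(sqrt(2) + 2)/2 on |001>, and 0 on every other basis state.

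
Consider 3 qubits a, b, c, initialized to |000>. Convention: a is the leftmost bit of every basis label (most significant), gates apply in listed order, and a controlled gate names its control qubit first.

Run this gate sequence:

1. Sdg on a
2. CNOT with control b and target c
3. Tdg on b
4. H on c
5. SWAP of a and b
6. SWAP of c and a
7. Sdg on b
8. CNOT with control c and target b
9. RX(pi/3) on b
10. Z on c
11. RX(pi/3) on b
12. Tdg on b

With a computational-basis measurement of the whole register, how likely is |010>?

A full measurement returns |010> with probability 3/8.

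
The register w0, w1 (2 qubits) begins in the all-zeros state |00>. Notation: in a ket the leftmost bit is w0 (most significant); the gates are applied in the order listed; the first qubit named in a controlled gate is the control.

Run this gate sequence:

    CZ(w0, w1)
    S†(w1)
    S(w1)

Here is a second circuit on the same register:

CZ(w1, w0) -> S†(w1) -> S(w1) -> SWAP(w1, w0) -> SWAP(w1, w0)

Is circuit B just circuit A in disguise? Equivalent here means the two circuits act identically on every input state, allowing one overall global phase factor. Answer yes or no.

Yes, they are equivalent — the unitaries differ by at most a global phase.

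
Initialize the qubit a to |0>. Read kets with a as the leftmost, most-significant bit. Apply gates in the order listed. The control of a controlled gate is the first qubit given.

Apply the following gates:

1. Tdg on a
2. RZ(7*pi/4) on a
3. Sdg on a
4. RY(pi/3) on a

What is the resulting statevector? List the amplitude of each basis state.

After the circuit, the state carries amplitude -sqrt(3)*exp(I*pi/8)/2 on |0>, -exp(I*pi/8)/2 on |1>.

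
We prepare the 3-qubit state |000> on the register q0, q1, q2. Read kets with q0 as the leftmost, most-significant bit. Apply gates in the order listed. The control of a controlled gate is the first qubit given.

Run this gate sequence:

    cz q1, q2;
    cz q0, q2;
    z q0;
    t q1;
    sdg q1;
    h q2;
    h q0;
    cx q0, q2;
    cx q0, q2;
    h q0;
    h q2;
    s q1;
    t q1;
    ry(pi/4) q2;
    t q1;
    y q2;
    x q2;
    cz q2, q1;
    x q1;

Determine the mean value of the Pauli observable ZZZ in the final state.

The observable ZZZ averages to -sqrt(2)/2. Key observation: the block from step 5 through step 12 cancels to the identity and can be dropped.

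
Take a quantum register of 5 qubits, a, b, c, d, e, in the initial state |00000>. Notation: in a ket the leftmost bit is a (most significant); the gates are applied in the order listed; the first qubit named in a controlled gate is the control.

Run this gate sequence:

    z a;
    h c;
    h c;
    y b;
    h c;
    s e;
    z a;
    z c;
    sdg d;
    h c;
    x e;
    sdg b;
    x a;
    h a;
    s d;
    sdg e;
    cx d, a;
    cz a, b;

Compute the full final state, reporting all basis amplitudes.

After the circuit, the state carries amplitude -sqrt(2)*I/2 on |01101>, -sqrt(2)*I/2 on |11101>, and 0 on every other basis state. Key observation: gates 2-3 undo each other exactly, leaving only the rest of the circuit to track.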